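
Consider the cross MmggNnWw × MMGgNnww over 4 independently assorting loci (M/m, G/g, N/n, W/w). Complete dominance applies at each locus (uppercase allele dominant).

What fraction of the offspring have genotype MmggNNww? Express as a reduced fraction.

P(MmggNNww) = 1/32

MmggNnWw gametes: MgNW×2, MgNw×2, MgnW×2, Mgnw×2, mgNW×2, mgNw×2, mgnW×2, mgnw×2
MMGgNnww gametes: MGNw×4, MGnw×4, MgNw×4, Mgnw×4
MmggNnWw×MMGgNnww grid (16·16=256): MMGgNNWw=8 MMGgNNww=8 MMGgNnWw=16 MMGgNnww=16 MMGgnnWw=8 MMGgnnww=8 MMggNNWw=8 MMggNNww=8 MMggNnWw=16 MMggNnww=16 MMggnnWw=8 MMggnnww=8 MmGgNNWw=8 MmGgNNww=8 MmGgNnWw=16 MmGgNnww=16 MmGgnnWw=8 MmGgnnww=8 MmggNNWw=8 MmggNNww=8 MmggNnWw=16 MmggNnww=16 MmggnnWw=8 Mmggnnww=8
MmggNNww hits 8/256; gcd=8; 8÷8/256÷8 = 1/32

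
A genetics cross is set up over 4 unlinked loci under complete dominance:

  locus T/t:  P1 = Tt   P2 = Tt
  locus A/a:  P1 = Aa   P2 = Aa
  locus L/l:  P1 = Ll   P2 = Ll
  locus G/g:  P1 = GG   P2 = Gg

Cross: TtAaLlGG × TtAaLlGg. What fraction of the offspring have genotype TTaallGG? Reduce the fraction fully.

TtAaLlGG gametes: TALG×2, TAlG×2, TaLG×2, TalG×2, tALG×2, tAlG×2, taLG×2, talG×2
TtAaLlGg gametes: TALG×1, TALg×1, TAlG×1, TAlg×1, TaLG×1, TaLg×1, TalG×1, Talg×1, tALG×1, tALg×1, tAlG×1, tAlg×1, taLG×1, taLg×1, talG×1, talg×1
TtAaLlGG×TtAaLlGg grid (16·16=256): TTAALLGG=2 TTAALLGg=2 TTAALlGG=4 TTAALlGg=4 TTAAllGG=2 TTAAllGg=2 TTAaLLGG=4 TTAaLLGg=4 TTAaLlGG=8 TTAaLlGg=8 TTAallGG=4 TTAallGg=4 TTaaLLGG=2 TTaaLLGg=2 TTaaLlGG=4 TTaaLlGg=4 TTaallGG=2 TTaallGg=2 TtAALLGG=4 TtAALLGg=4 TtAALlGG=8 TtAALlGg=8 TtAAllGG=4 TtAAllGg=4 TtAaLLGG=8 TtAaLLGg=8 TtAaLlGG=16 TtAaLlGg=16 TtAallGG=8 TtAallGg=8 TtaaLLGG=4 TtaaLLGg=4 TtaaLlGG=8 TtaaLlGg=8 TtaallGG=4 TtaallGg=4 ttAALLGG=2 ttAALLGg=2 ttAALlGG=4 ttAALlGg=4 ttAAllGG=2 ttAAllGg=2 ttAaLLGG=4 ttAaLLGg=4 ttAaLlGG=8 ttAaLlGg=8 ttAallGG=4 ttAallGg=4 ttaaLLGG=2 ttaaLLGg=2 ttaaLlGG=4 ttaaLlGg=4 ttaallGG=2 ttaallGg=2
TTaallGG hits 2/256; gcd=2; 2÷2/256÷2 = 1/128

P(TTaallGG) = 1/128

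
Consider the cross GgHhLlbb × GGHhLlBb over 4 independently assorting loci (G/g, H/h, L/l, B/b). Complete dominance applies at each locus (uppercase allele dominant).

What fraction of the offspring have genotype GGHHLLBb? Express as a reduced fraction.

P(GGHHLLBb) = 1/64

GgHhLlbb gametes: GHLb×2, GHlb×2, GhLb×2, Ghlb×2, gHLb×2, gHlb×2, ghLb×2, ghlb×2
GGHhLlBb gametes: GHLB×2, GHLb×2, GHlB×2, GHlb×2, GhLB×2, GhLb×2, GhlB×2, Ghlb×2
GgHhLlbb×GGHhLlBb grid (16·16=256): GGHHLLBb=4 GGHHLLbb=4 GGHHLlBb=8 GGHHLlbb=8 GGHHllBb=4 GGHHllbb=4 GGHhLLBb=8 GGHhLLbb=8 GGHhLlBb=16 GGHhLlbb=16 GGHhllBb=8 GGHhllbb=8 GGhhLLBb=4 GGhhLLbb=4 GGhhLlBb=8 GGhhLlbb=8 GGhhllBb=4 GGhhllbb=4 GgHHLLBb=4 GgHHLLbb=4 GgHHLlBb=8 GgHHLlbb=8 GgHHllBb=4 GgHHllbb=4 GgHhLLBb=8 GgHhLLbb=8 GgHhLlBb=16 GgHhLlbb=16 GgHhllBb=8 GgHhllbb=8 GghhLLBb=4 GghhLLbb=4 GghhLlBb=8 GghhLlbb=8 GghhllBb=4 Gghhllbb=4
GGHHLLBb hits 4/256; gcd=4; 4÷4/256÷4 = 1/64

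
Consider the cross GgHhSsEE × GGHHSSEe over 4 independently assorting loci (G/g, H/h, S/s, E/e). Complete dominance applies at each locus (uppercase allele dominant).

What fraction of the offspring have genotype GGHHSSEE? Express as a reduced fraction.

GgHhSsEE gametes: GHSE×2, GHsE×2, GhSE×2, GhsE×2, gHSE×2, gHsE×2, ghSE×2, ghsE×2
GGHHSSEe gametes: GHSE×8, GHSe×8
GgHhSsEE×GGHHSSEe grid (16·16=256): GGHHSSEE=16 GGHHSSEe=16 GGHHSsEE=16 GGHHSsEe=16 GGHhSSEE=16 GGHhSSEe=16 GGHhSsEE=16 GGHhSsEe=16 GgHHSSEE=16 GgHHSSEe=16 GgHHSsEE=16 GgHHSsEe=16 GgHhSSEE=16 GgHhSSEe=16 GgHhSsEE=16 GgHhSsEe=16
GGHHSSEE hits 16/256; gcd=16; 16÷16/256÷16 = 1/16

P(GGHHSSEE) = 1/16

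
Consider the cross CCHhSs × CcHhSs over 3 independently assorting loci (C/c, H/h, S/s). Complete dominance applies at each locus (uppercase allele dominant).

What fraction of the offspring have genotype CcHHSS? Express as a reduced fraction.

CCHhSs gametes: CHS×2, CHs×2, ChS×2, Chs×2
CcHhSs gametes: CHS×1, CHs×1, ChS×1, Chs×1, cHS×1, cHs×1, chS×1, chs×1
CCHhSs×CcHhSs grid (8·8=64): CCHHSS=2 CCHHSs=4 CCHHss=2 CCHhSS=4 CCHhSs=8 CCHhss=4 CChhSS=2 CChhSs=4 CChhss=2 CcHHSS=2 CcHHSs=4 CcHHss=2 CcHhSS=4 CcHhSs=8 CcHhss=4 CchhSS=2 CchhSs=4 Cchhss=2
CcHHSS hits 2/64; gcd=2; 2÷2/64÷2 = 1/32

P(CcHHSS) = 1/32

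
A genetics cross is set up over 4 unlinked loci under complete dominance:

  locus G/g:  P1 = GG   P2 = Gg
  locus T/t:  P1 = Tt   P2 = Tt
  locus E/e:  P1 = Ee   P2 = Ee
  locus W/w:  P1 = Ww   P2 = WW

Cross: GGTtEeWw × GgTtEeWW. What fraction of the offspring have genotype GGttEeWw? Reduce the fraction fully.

GGTtEeWw gametes: GTEW×2, GTEw×2, GTeW×2, GTew×2, GtEW×2, GtEw×2, GteW×2, Gtew×2
GgTtEeWW gametes: GTEW×2, GTeW×2, GtEW×2, GteW×2, gTEW×2, gTeW×2, gtEW×2, gteW×2
GGTtEeWw×GgTtEeWW grid (16·16=256): GGTTEEWW=4 GGTTEEWw=4 GGTTEeWW=8 GGTTEeWw=8 GGTTeeWW=4 GGTTeeWw=4 GGTtEEWW=8 GGTtEEWw=8 GGTtEeWW=16 GGTtEeWw=16 GGTteeWW=8 GGTteeWw=8 GGttEEWW=4 GGttEEWw=4 GGttEeWW=8 GGttEeWw=8 GGtteeWW=4 GGtteeWw=4 GgTTEEWW=4 GgTTEEWw=4 GgTTEeWW=8 GgTTEeWw=8 GgTTeeWW=4 GgTTeeWw=4 GgTtEEWW=8 GgTtEEWw=8 GgTtEeWW=16 GgTtEeWw=16 GgTteeWW=8 GgTteeWw=8 GgttEEWW=4 GgttEEWw=4 GgttEeWW=8 GgttEeWw=8 GgtteeWW=4 GgtteeWw=4
GGttEeWw hits 8/256; gcd=8; 8÷8/256÷8 = 1/32

P(GGttEeWw) = 1/32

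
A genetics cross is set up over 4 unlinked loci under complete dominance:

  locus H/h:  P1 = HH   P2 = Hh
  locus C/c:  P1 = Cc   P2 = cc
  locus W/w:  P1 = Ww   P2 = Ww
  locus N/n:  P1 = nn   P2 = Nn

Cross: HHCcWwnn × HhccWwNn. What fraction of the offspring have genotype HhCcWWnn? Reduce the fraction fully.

P(HhCcWWnn) = 1/32

HHCcWwnn gametes: HCWn×4, HCwn×4, HcWn×4, Hcwn×4
HhccWwNn gametes: HcWN×2, HcWn×2, HcwN×2, Hcwn×2, hcWN×2, hcWn×2, hcwN×2, hcwn×2
HHCcWwnn×HhccWwNn grid (16·16=256): HHCcWWNn=8 HHCcWWnn=8 HHCcWwNn=16 HHCcWwnn=16 HHCcwwNn=8 HHCcwwnn=8 HHccWWNn=8 HHccWWnn=8 HHccWwNn=16 HHccWwnn=16 HHccwwNn=8 HHccwwnn=8 HhCcWWNn=8 HhCcWWnn=8 HhCcWwNn=16 HhCcWwnn=16 HhCcwwNn=8 HhCcwwnn=8 HhccWWNn=8 HhccWWnn=8 HhccWwNn=16 HhccWwnn=16 HhccwwNn=8 Hhccwwnn=8
HhCcWWnn hits 8/256; gcd=8; 8÷8/256÷8 = 1/32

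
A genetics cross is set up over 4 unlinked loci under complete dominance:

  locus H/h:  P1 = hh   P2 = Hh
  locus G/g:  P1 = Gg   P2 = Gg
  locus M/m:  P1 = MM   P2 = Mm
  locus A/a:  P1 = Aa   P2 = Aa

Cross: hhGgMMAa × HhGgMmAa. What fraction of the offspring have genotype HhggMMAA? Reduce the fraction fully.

P(HhggMMAA) = 1/64

hhGgMMAa gametes: hGMA×4, hGMa×4, hgMA×4, hgMa×4
HhGgMmAa gametes: HGMA×1, HGMa×1, HGmA×1, HGma×1, HgMA×1, HgMa×1, HgmA×1, Hgma×1, hGMA×1, hGMa×1, hGmA×1, hGma×1, hgMA×1, hgMa×1, hgmA×1, hgma×1
hhGgMMAa×HhGgMmAa grid (16·16=256): HhGGMMAA=4 HhGGMMAa=8 HhGGMMaa=4 HhGGMmAA=4 HhGGMmAa=8 HhGGMmaa=4 HhGgMMAA=8 HhGgMMAa=16 HhGgMMaa=8 HhGgMmAA=8 HhGgMmAa=16 HhGgMmaa=8 HhggMMAA=4 HhggMMAa=8 HhggMMaa=4 HhggMmAA=4 HhggMmAa=8 HhggMmaa=4 hhGGMMAA=4 hhGGMMAa=8 hhGGMMaa=4 hhGGMmAA=4 hhGGMmAa=8 hhGGMmaa=4 hhGgMMAA=8 hhGgMMAa=16 hhGgMMaa=8 hhGgMmAA=8 hhGgMmAa=16 hhGgMmaa=8 hhggMMAA=4 hhggMMAa=8 hhggMMaa=4 hhggMmAA=4 hhggMmAa=8 hhggMmaa=4
HhggMMAA hits 4/256; gcd=4; 4÷4/256÷4 = 1/64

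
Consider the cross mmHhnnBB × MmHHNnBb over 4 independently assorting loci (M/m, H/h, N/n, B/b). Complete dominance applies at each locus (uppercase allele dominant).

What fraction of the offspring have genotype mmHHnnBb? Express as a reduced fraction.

P(mmHHnnBb) = 1/16

mmHhnnBB gametes: mHnB×8, mhnB×8
MmHHNnBb gametes: MHNB×2, MHNb×2, MHnB×2, MHnb×2, mHNB×2, mHNb×2, mHnB×2, mHnb×2
mmHhnnBB×MmHHNnBb grid (16·16=256): MmHHNnBB=16 MmHHNnBb=16 MmHHnnBB=16 MmHHnnBb=16 MmHhNnBB=16 MmHhNnBb=16 MmHhnnBB=16 MmHhnnBb=16 mmHHNnBB=16 mmHHNnBb=16 mmHHnnBB=16 mmHHnnBb=16 mmHhNnBB=16 mmHhNnBb=16 mmHhnnBB=16 mmHhnnBb=16
mmHHnnBb hits 16/256; gcd=16; 16÷16/256÷16 = 1/16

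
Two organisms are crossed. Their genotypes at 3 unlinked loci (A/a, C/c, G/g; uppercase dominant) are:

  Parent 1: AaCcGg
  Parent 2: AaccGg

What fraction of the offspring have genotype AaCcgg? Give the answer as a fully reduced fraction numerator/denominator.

P(AaCcgg) = 1/16

AaCcGg gametes: ACG×1, ACg×1, AcG×1, Acg×1, aCG×1, aCg×1, acG×1, acg×1
AaccGg gametes: AcG×2, Acg×2, acG×2, acg×2
AaCcGg×AaccGg grid (8·8=64): AACcGG=2 AACcGg=4 AACcgg=2 AAccGG=2 AAccGg=4 AAccgg=2 AaCcGG=4 AaCcGg=8 AaCcgg=4 AaccGG=4 AaccGg=8 Aaccgg=4 aaCcGG=2 aaCcGg=4 aaCcgg=2 aaccGG=2 aaccGg=4 aaccgg=2
AaCcgg hits 4/64; gcd=4; 4÷4/64÷4 = 1/16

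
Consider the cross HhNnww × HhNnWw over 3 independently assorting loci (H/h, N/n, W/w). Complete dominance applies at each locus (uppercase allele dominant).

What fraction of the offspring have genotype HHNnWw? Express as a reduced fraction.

HhNnww gametes: HNw×2, Hnw×2, hNw×2, hnw×2
HhNnWw gametes: HNW×1, HNw×1, HnW×1, Hnw×1, hNW×1, hNw×1, hnW×1, hnw×1
HhNnww×HhNnWw grid (8·8=64): HHNNWw=2 HHNNww=2 HHNnWw=4 HHNnww=4 HHnnWw=2 HHnnww=2 HhNNWw=4 HhNNww=4 HhNnWw=8 HhNnww=8 HhnnWw=4 Hhnnww=4 hhNNWw=2 hhNNww=2 hhNnWw=4 hhNnww=4 hhnnWw=2 hhnnww=2
HHNnWw hits 4/64; gcd=4; 4÷4/64÷4 = 1/16

P(HHNnWw) = 1/16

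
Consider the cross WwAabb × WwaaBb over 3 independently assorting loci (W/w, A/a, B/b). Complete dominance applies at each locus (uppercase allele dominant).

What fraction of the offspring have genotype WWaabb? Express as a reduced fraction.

WwAabb gametes: WAb×2, Wab×2, wAb×2, wab×2
WwaaBb gametes: WaB×2, Wab×2, waB×2, wab×2
WwAabb×WwaaBb grid (8·8=64): WWAaBb=4 WWAabb=4 WWaaBb=4 WWaabb=4 WwAaBb=8 WwAabb=8 WwaaBb=8 Wwaabb=8 wwAaBb=4 wwAabb=4 wwaaBb=4 wwaabb=4
WWaabb hits 4/64; gcd=4; 4÷4/64÷4 = 1/16

P(WWaabb) = 1/16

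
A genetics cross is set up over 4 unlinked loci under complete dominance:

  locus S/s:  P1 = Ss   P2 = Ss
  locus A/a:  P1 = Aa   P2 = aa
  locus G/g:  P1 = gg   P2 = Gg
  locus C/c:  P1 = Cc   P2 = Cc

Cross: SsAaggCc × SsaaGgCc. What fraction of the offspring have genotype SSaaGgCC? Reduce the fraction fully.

SsAaggCc gametes: SAgC×2, SAgc×2, SagC×2, Sagc×2, sAgC×2, sAgc×2, sagC×2, sagc×2
SsaaGgCc gametes: SaGC×2, SaGc×2, SagC×2, Sagc×2, saGC×2, saGc×2, sagC×2, sagc×2
SsAaggCc×SsaaGgCc grid (16·16=256): SSAaGgCC=4 SSAaGgCc=8 SSAaGgcc=4 SSAaggCC=4 SSAaggCc=8 SSAaggcc=4 SSaaGgCC=4 SSaaGgCc=8 SSaaGgcc=4 SSaaggCC=4 SSaaggCc=8 SSaaggcc=4 SsAaGgCC=8 SsAaGgCc=16 SsAaGgcc=8 SsAaggCC=8 SsAaggCc=16 SsAaggcc=8 SsaaGgCC=8 SsaaGgCc=16 SsaaGgcc=8 SsaaggCC=8 SsaaggCc=16 Ssaaggcc=8 ssAaGgCC=4 ssAaGgCc=8 ssAaGgcc=4 ssAaggCC=4 ssAaggCc=8 ssAaggcc=4 ssaaGgCC=4 ssaaGgCc=8 ssaaGgcc=4 ssaaggCC=4 ssaaggCc=8 ssaaggcc=4
SSaaGgCC hits 4/256; gcd=4; 4÷4/256÷4 = 1/64

P(SSaaGgCC) = 1/64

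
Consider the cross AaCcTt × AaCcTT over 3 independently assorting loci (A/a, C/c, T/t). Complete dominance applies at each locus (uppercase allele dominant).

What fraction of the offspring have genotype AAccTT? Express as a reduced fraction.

P(AAccTT) = 1/32

AaCcTt gametes: ACT×1, ACt×1, AcT×1, Act×1, aCT×1, aCt×1, acT×1, act×1
AaCcTT gametes: ACT×2, AcT×2, aCT×2, acT×2
AaCcTt×AaCcTT grid (8·8=64): AACCTT=2 AACCTt=2 AACcTT=4 AACcTt=4 AAccTT=2 AAccTt=2 AaCCTT=4 AaCCTt=4 AaCcTT=8 AaCcTt=8 AaccTT=4 AaccTt=4 aaCCTT=2 aaCCTt=2 aaCcTT=4 aaCcTt=4 aaccTT=2 aaccTt=2
AAccTT hits 2/64; gcd=2; 2÷2/64÷2 = 1/32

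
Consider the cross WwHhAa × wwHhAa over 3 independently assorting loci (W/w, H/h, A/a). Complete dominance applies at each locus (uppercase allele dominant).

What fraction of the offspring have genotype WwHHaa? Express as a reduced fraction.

P(WwHHaa) = 1/32

WwHhAa gametes: WHA×1, WHa×1, WhA×1, Wha×1, wHA×1, wHa×1, whA×1, wha×1
wwHhAa gametes: wHA×2, wHa×2, whA×2, wha×2
WwHhAa×wwHhAa grid (8·8=64): WwHHAA=2 WwHHAa=4 WwHHaa=2 WwHhAA=4 WwHhAa=8 WwHhaa=4 WwhhAA=2 WwhhAa=4 Wwhhaa=2 wwHHAA=2 wwHHAa=4 wwHHaa=2 wwHhAA=4 wwHhAa=8 wwHhaa=4 wwhhAA=2 wwhhAa=4 wwhhaa=2
WwHHaa hits 2/64; gcd=2; 2÷2/64÷2 = 1/32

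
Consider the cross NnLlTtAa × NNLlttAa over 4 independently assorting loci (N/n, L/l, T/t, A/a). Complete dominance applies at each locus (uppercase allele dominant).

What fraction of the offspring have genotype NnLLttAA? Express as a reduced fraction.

P(NnLLttAA) = 1/64

NnLlTtAa gametes: NLTA×1, NLTa×1, NLtA×1, NLta×1, NlTA×1, NlTa×1, NltA×1, Nlta×1, nLTA×1, nLTa×1, nLtA×1, nLta×1, nlTA×1, nlTa×1, nltA×1, nlta×1
NNLlttAa gametes: NLtA×4, NLta×4, NltA×4, Nlta×4
NnLlTtAa×NNLlttAa grid (16·16=256): NNLLTtAA=4 NNLLTtAa=8 NNLLTtaa=4 NNLLttAA=4 NNLLttAa=8 NNLLttaa=4 NNLlTtAA=8 NNLlTtAa=16 NNLlTtaa=8 NNLlttAA=8 NNLlttAa=16 NNLlttaa=8 NNllTtAA=4 NNllTtAa=8 NNllTtaa=4 NNllttAA=4 NNllttAa=8 NNllttaa=4 NnLLTtAA=4 NnLLTtAa=8 NnLLTtaa=4 NnLLttAA=4 NnLLttAa=8 NnLLttaa=4 NnLlTtAA=8 NnLlTtAa=16 NnLlTtaa=8 NnLlttAA=8 NnLlttAa=16 NnLlttaa=8 NnllTtAA=4 NnllTtAa=8 NnllTtaa=4 NnllttAA=4 NnllttAa=8 Nnllttaa=4
NnLLttAA hits 4/256; gcd=4; 4÷4/256÷4 = 1/64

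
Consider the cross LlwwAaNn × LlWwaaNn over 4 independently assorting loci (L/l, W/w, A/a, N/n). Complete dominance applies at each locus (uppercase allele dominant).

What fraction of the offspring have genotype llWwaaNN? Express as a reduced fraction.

LlwwAaNn gametes: LwAN×2, LwAn×2, LwaN×2, Lwan×2, lwAN×2, lwAn×2, lwaN×2, lwan×2
LlWwaaNn gametes: LWaN×2, LWan×2, LwaN×2, Lwan×2, lWaN×2, lWan×2, lwaN×2, lwan×2
LlwwAaNn×LlWwaaNn grid (16·16=256): LLWwAaNN=4 LLWwAaNn=8 LLWwAann=4 LLWwaaNN=4 LLWwaaNn=8 LLWwaann=4 LLwwAaNN=4 LLwwAaNn=8 LLwwAann=4 LLwwaaNN=4 LLwwaaNn=8 LLwwaann=4 LlWwAaNN=8 LlWwAaNn=16 LlWwAann=8 LlWwaaNN=8 LlWwaaNn=16 LlWwaann=8 LlwwAaNN=8 LlwwAaNn=16 LlwwAann=8 LlwwaaNN=8 LlwwaaNn=16 Llwwaann=8 llWwAaNN=4 llWwAaNn=8 llWwAann=4 llWwaaNN=4 llWwaaNn=8 llWwaann=4 llwwAaNN=4 llwwAaNn=8 llwwAann=4 llwwaaNN=4 llwwaaNn=8 llwwaann=4
llWwaaNN hits 4/256; gcd=4; 4÷4/256÷4 = 1/64

P(llWwaaNN) = 1/64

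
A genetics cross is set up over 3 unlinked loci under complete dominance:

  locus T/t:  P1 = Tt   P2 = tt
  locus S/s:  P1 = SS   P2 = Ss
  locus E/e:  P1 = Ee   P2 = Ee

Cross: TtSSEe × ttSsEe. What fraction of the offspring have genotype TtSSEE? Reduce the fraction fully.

P(TtSSEE) = 1/16

TtSSEe gametes: TSE×2, TSe×2, tSE×2, tSe×2
ttSsEe gametes: tSE×2, tSe×2, tsE×2, tse×2
TtSSEe×ttSsEe grid (8·8=64): TtSSEE=4 TtSSEe=8 TtSSee=4 TtSsEE=4 TtSsEe=8 TtSsee=4 ttSSEE=4 ttSSEe=8 ttSSee=4 ttSsEE=4 ttSsEe=8 ttSsee=4
TtSSEE hits 4/64; gcd=4; 4÷4/64÷4 = 1/16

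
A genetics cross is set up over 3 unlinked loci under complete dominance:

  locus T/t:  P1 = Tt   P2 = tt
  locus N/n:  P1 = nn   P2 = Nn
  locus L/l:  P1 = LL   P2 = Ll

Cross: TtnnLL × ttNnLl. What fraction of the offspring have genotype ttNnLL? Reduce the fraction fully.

P(ttNnLL) = 1/8

TtnnLL gametes: TnL×4, tnL×4
ttNnLl gametes: tNL×2, tNl×2, tnL×2, tnl×2
TtnnLL×ttNnLl grid (8·8=64): TtNnLL=8 TtNnLl=8 TtnnLL=8 TtnnLl=8 ttNnLL=8 ttNnLl=8 ttnnLL=8 ttnnLl=8
ttNnLL hits 8/64; gcd=8; 8÷8/64÷8 = 1/8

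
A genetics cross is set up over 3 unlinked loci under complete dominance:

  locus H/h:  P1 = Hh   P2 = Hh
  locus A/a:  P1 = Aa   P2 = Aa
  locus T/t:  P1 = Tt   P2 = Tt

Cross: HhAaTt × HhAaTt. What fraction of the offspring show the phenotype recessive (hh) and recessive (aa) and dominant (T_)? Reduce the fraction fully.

P(hh aa T_) = 3/64

HhAaTt gametes: HAT×1, HAt×1, HaT×1, Hat×1, hAT×1, hAt×1, haT×1, hat×1
HhAaTt gametes: HAT×1, HAt×1, HaT×1, Hat×1, hAT×1, hAt×1, haT×1, hat×1
HhAaTt×HhAaTt grid (8·8=64): HHAATT=1 HHAATt=2 HHAAtt=1 HHAaTT=2 HHAaTt=4 HHAatt=2 HHaaTT=1 HHaaTt=2 HHaatt=1 HhAATT=2 HhAATt=4 HhAAtt=2 HhAaTT=4 HhAaTt=8 HhAatt=4 HhaaTT=2 HhaaTt=4 Hhaatt=2 hhAATT=1 hhAATt=2 hhAAtt=1 hhAaTT=2 hhAaTt=4 hhAatt=2 hhaaTT=1 hhaaTt=2 hhaatt=1
hh aa T_ hits 3/64; gcd=1; 3÷1/64÷1 = 3/64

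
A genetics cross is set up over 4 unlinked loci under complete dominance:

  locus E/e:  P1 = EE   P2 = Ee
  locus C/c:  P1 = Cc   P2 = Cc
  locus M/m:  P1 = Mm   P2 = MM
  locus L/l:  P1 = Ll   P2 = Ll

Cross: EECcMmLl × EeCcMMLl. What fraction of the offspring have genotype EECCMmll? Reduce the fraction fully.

P(EECCMmll) = 1/64

EECcMmLl gametes: ECML×2, ECMl×2, ECmL×2, ECml×2, EcML×2, EcMl×2, EcmL×2, Ecml×2
EeCcMMLl gametes: ECML×2, ECMl×2, EcML×2, EcMl×2, eCML×2, eCMl×2, ecML×2, ecMl×2
EECcMmLl×EeCcMMLl grid (16·16=256): EECCMMLL=4 EECCMMLl=8 EECCMMll=4 EECCMmLL=4 EECCMmLl=8 EECCMmll=4 EECcMMLL=8 EECcMMLl=16 EECcMMll=8 EECcMmLL=8 EECcMmLl=16 EECcMmll=8 EEccMMLL=4 EEccMMLl=8 EEccMMll=4 EEccMmLL=4 EEccMmLl=8 EEccMmll=4 EeCCMMLL=4 EeCCMMLl=8 EeCCMMll=4 EeCCMmLL=4 EeCCMmLl=8 EeCCMmll=4 EeCcMMLL=8 EeCcMMLl=16 EeCcMMll=8 EeCcMmLL=8 EeCcMmLl=16 EeCcMmll=8 EeccMMLL=4 EeccMMLl=8 EeccMMll=4 EeccMmLL=4 EeccMmLl=8 EeccMmll=4
EECCMmll hits 4/256; gcd=4; 4÷4/256÷4 = 1/64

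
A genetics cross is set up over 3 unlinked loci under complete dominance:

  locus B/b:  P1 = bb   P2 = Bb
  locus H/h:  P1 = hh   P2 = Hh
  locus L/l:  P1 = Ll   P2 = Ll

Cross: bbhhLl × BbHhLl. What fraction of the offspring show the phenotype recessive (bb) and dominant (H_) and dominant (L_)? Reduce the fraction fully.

bbhhLl gametes: bhL×4, bhl×4
BbHhLl gametes: BHL×1, BHl×1, BhL×1, Bhl×1, bHL×1, bHl×1, bhL×1, bhl×1
bbhhLl×BbHhLl grid (8·8=64): BbHhLL=4 BbHhLl=8 BbHhll=4 BbhhLL=4 BbhhLl=8 Bbhhll=4 bbHhLL=4 bbHhLl=8 bbHhll=4 bbhhLL=4 bbhhLl=8 bbhhll=4
bb H_ L_ hits 12/64; gcd=4; 12÷4/64÷4 = 3/16

P(bb H_ L_) = 3/16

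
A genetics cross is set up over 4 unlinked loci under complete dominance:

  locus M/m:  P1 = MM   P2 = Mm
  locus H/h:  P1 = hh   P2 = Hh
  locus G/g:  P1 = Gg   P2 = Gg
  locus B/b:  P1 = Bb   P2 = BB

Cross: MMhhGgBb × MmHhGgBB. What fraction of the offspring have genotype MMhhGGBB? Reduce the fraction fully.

MMhhGgBb gametes: MhGB×4, MhGb×4, MhgB×4, Mhgb×4
MmHhGgBB gametes: MHGB×2, MHgB×2, MhGB×2, MhgB×2, mHGB×2, mHgB×2, mhGB×2, mhgB×2
MMhhGgBb×MmHhGgBB grid (16·16=256): MMHhGGBB=8 MMHhGGBb=8 MMHhGgBB=16 MMHhGgBb=16 MMHhggBB=8 MMHhggBb=8 MMhhGGBB=8 MMhhGGBb=8 MMhhGgBB=16 MMhhGgBb=16 MMhhggBB=8 MMhhggBb=8 MmHhGGBB=8 MmHhGGBb=8 MmHhGgBB=16 MmHhGgBb=16 MmHhggBB=8 MmHhggBb=8 MmhhGGBB=8 MmhhGGBb=8 MmhhGgBB=16 MmhhGgBb=16 MmhhggBB=8 MmhhggBb=8
MMhhGGBB hits 8/256; gcd=8; 8÷8/256÷8 = 1/32

P(MMhhGGBB) = 1/32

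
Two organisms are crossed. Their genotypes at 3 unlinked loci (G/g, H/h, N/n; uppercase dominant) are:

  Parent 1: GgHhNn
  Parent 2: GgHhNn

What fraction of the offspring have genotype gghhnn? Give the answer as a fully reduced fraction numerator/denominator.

GgHhNn gametes: GHN×1, GHn×1, GhN×1, Ghn×1, gHN×1, gHn×1, ghN×1, ghn×1
GgHhNn gametes: GHN×1, GHn×1, GhN×1, Ghn×1, gHN×1, gHn×1, ghN×1, ghn×1
GgHhNn×GgHhNn grid (8·8=64): GGHHNN=1 GGHHNn=2 GGHHnn=1 GGHhNN=2 GGHhNn=4 GGHhnn=2 GGhhNN=1 GGhhNn=2 GGhhnn=1 GgHHNN=2 GgHHNn=4 GgHHnn=2 GgHhNN=4 GgHhNn=8 GgHhnn=4 GghhNN=2 GghhNn=4 Gghhnn=2 ggHHNN=1 ggHHNn=2 ggHHnn=1 ggHhNN=2 ggHhNn=4 ggHhnn=2 gghhNN=1 gghhNn=2 gghhnn=1
gghhnn hits 1/64; gcd=1; 1÷1/64÷1 = 1/64

P(gghhnn) = 1/64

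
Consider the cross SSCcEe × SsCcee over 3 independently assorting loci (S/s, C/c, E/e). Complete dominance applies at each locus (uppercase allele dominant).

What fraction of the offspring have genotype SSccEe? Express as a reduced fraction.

SSCcEe gametes: SCE×2, SCe×2, ScE×2, Sce×2
SsCcee gametes: SCe×2, Sce×2, sCe×2, sce×2
SSCcEe×SsCcee grid (8·8=64): SSCCEe=4 SSCCee=4 SSCcEe=8 SSCcee=8 SSccEe=4 SSccee=4 SsCCEe=4 SsCCee=4 SsCcEe=8 SsCcee=8 SsccEe=4 Ssccee=4
SSccEe hits 4/64; gcd=4; 4÷4/64÷4 = 1/16

P(SSccEe) = 1/16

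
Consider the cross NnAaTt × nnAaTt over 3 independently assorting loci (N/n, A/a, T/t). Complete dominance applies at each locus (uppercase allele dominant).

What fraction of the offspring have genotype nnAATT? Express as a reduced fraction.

P(nnAATT) = 1/32

NnAaTt gametes: NAT×1, NAt×1, NaT×1, Nat×1, nAT×1, nAt×1, naT×1, nat×1
nnAaTt gametes: nAT×2, nAt×2, naT×2, nat×2
NnAaTt×nnAaTt grid (8·8=64): NnAATT=2 NnAATt=4 NnAAtt=2 NnAaTT=4 NnAaTt=8 NnAatt=4 NnaaTT=2 NnaaTt=4 Nnaatt=2 nnAATT=2 nnAATt=4 nnAAtt=2 nnAaTT=4 nnAaTt=8 nnAatt=4 nnaaTT=2 nnaaTt=4 nnaatt=2
nnAATT hits 2/64; gcd=2; 2÷2/64÷2 = 1/32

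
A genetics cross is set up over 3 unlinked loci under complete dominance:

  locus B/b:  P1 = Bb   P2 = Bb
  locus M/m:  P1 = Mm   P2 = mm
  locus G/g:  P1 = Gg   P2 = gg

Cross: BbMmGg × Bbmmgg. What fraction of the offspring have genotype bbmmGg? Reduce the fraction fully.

BbMmGg gametes: BMG×1, BMg×1, BmG×1, Bmg×1, bMG×1, bMg×1, bmG×1, bmg×1
Bbmmgg gametes: Bmg×4, bmg×4
BbMmGg×Bbmmgg grid (8·8=64): BBMmGg=4 BBMmgg=4 BBmmGg=4 BBmmgg=4 BbMmGg=8 BbMmgg=8 BbmmGg=8 Bbmmgg=8 bbMmGg=4 bbMmgg=4 bbmmGg=4 bbmmgg=4
bbmmGg hits 4/64; gcd=4; 4÷4/64÷4 = 1/16

P(bbmmGg) = 1/16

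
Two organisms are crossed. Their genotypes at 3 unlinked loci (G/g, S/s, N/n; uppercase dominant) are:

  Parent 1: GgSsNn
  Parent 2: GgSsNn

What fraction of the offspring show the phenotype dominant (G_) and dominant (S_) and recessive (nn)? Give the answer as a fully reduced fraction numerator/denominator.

GgSsNn gametes: GSN×1, GSn×1, GsN×1, Gsn×1, gSN×1, gSn×1, gsN×1, gsn×1
GgSsNn gametes: GSN×1, GSn×1, GsN×1, Gsn×1, gSN×1, gSn×1, gsN×1, gsn×1
GgSsNn×GgSsNn grid (8·8=64): GGSSNN=1 GGSSNn=2 GGSSnn=1 GGSsNN=2 GGSsNn=4 GGSsnn=2 GGssNN=1 GGssNn=2 GGssnn=1 GgSSNN=2 GgSSNn=4 GgSSnn=2 GgSsNN=4 GgSsNn=8 GgSsnn=4 GgssNN=2 GgssNn=4 Ggssnn=2 ggSSNN=1 ggSSNn=2 ggSSnn=1 ggSsNN=2 ggSsNn=4 ggSsnn=2 ggssNN=1 ggssNn=2 ggssnn=1
G_ S_ nn hits 9/64; gcd=1; 9÷1/64÷1 = 9/64

P(G_ S_ nn) = 9/64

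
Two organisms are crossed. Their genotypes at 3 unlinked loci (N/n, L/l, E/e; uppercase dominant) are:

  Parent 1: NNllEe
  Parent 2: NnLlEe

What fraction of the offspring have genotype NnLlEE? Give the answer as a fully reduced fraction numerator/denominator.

NNllEe gametes: NlE×4, Nle×4
NnLlEe gametes: NLE×1, NLe×1, NlE×1, Nle×1, nLE×1, nLe×1, nlE×1, nle×1
NNllEe×NnLlEe grid (8·8=64): NNLlEE=4 NNLlEe=8 NNLlee=4 NNllEE=4 NNllEe=8 NNllee=4 NnLlEE=4 NnLlEe=8 NnLlee=4 NnllEE=4 NnllEe=8 Nnllee=4
NnLlEE hits 4/64; gcd=4; 4÷4/64÷4 = 1/16

P(NnLlEE) = 1/16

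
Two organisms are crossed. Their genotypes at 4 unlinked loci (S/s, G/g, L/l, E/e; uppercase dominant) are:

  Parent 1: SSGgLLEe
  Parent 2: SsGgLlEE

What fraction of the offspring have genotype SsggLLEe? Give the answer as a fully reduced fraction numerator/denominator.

P(SsggLLEe) = 1/32

SSGgLLEe gametes: SGLE×4, SGLe×4, SgLE×4, SgLe×4
SsGgLlEE gametes: SGLE×2, SGlE×2, SgLE×2, SglE×2, sGLE×2, sGlE×2, sgLE×2, sglE×2
SSGgLLEe×SsGgLlEE grid (16·16=256): SSGGLLEE=8 SSGGLLEe=8 SSGGLlEE=8 SSGGLlEe=8 SSGgLLEE=16 SSGgLLEe=16 SSGgLlEE=16 SSGgLlEe=16 SSggLLEE=8 SSggLLEe=8 SSggLlEE=8 SSggLlEe=8 SsGGLLEE=8 SsGGLLEe=8 SsGGLlEE=8 SsGGLlEe=8 SsGgLLEE=16 SsGgLLEe=16 SsGgLlEE=16 SsGgLlEe=16 SsggLLEE=8 SsggLLEe=8 SsggLlEE=8 SsggLlEe=8
SsggLLEe hits 8/256; gcd=8; 8÷8/256÷8 = 1/32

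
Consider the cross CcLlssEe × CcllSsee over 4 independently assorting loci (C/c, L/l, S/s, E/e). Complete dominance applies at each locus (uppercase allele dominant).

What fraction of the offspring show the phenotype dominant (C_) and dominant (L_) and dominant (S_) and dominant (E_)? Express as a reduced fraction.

P(C_ L_ S_ E_) = 3/32

CcLlssEe gametes: CLsE×2, CLse×2, ClsE×2, Clse×2, cLsE×2, cLse×2, clsE×2, clse×2
CcllSsee gametes: ClSe×4, Clse×4, clSe×4, clse×4
CcLlssEe×CcllSsee grid (16·16=256): CCLlSsEe=8 CCLlSsee=8 CCLlssEe=8 CCLlssee=8 CCllSsEe=8 CCllSsee=8 CCllssEe=8 CCllssee=8 CcLlSsEe=16 CcLlSsee=16 CcLlssEe=16 CcLlssee=16 CcllSsEe=16 CcllSsee=16 CcllssEe=16 Ccllssee=16 ccLlSsEe=8 ccLlSsee=8 ccLlssEe=8 ccLlssee=8 ccllSsEe=8 ccllSsee=8 ccllssEe=8 ccllssee=8
C_ L_ S_ E_ hits 24/256; gcd=8; 24÷8/256÷8 = 3/32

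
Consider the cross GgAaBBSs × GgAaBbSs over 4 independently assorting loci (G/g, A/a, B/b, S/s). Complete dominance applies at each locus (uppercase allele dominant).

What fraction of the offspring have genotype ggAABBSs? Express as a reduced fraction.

GgAaBBSs gametes: GABS×2, GABs×2, GaBS×2, GaBs×2, gABS×2, gABs×2, gaBS×2, gaBs×2
GgAaBbSs gametes: GABS×1, GABs×1, GAbS×1, GAbs×1, GaBS×1, GaBs×1, GabS×1, Gabs×1, gABS×1, gABs×1, gAbS×1, gAbs×1, gaBS×1, gaBs×1, gabS×1, gabs×1
GgAaBBSs×GgAaBbSs grid (16·16=256): GGAABBSS=2 GGAABBSs=4 GGAABBss=2 GGAABbSS=2 GGAABbSs=4 GGAABbss=2 GGAaBBSS=4 GGAaBBSs=8 GGAaBBss=4 GGAaBbSS=4 GGAaBbSs=8 GGAaBbss=4 GGaaBBSS=2 GGaaBBSs=4 GGaaBBss=2 GGaaBbSS=2 GGaaBbSs=4 GGaaBbss=2 GgAABBSS=4 GgAABBSs=8 GgAABBss=4 GgAABbSS=4 GgAABbSs=8 GgAABbss=4 GgAaBBSS=8 GgAaBBSs=16 GgAaBBss=8 GgAaBbSS=8 GgAaBbSs=16 GgAaBbss=8 GgaaBBSS=4 GgaaBBSs=8 GgaaBBss=4 GgaaBbSS=4 GgaaBbSs=8 GgaaBbss=4 ggAABBSS=2 ggAABBSs=4 ggAABBss=2 ggAABbSS=2 ggAABbSs=4 ggAABbss=2 ggAaBBSS=4 ggAaBBSs=8 ggAaBBss=4 ggAaBbSS=4 ggAaBbSs=8 ggAaBbss=4 ggaaBBSS=2 ggaaBBSs=4 ggaaBBss=2 ggaaBbSS=2 ggaaBbSs=4 ggaaBbss=2
ggAABBSs hits 4/256; gcd=4; 4÷4/256÷4 = 1/64

P(ggAABBSs) = 1/64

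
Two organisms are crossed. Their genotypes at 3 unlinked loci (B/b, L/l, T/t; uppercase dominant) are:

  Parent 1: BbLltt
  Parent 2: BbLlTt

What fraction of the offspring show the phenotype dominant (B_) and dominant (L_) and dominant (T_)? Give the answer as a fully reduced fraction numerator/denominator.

BbLltt gametes: BLt×2, Blt×2, bLt×2, blt×2
BbLlTt gametes: BLT×1, BLt×1, BlT×1, Blt×1, bLT×1, bLt×1, blT×1, blt×1
BbLltt×BbLlTt grid (8·8=64): BBLLTt=2 BBLLtt=2 BBLlTt=4 BBLltt=4 BBllTt=2 BBlltt=2 BbLLTt=4 BbLLtt=4 BbLlTt=8 BbLltt=8 BbllTt=4 Bblltt=4 bbLLTt=2 bbLLtt=2 bbLlTt=4 bbLltt=4 bbllTt=2 bblltt=2
B_ L_ T_ hits 18/64; gcd=2; 18÷2/64÷2 = 9/32

P(B_ L_ T_) = 9/32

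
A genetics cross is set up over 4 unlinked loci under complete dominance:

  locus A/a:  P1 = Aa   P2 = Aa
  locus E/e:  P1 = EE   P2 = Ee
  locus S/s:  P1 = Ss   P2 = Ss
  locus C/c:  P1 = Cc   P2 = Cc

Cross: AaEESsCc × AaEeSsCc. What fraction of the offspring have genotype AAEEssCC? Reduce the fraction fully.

P(AAEEssCC) = 1/128

AaEESsCc gametes: AESC×2, AESc×2, AEsC×2, AEsc×2, aESC×2, aESc×2, aEsC×2, aEsc×2
AaEeSsCc gametes: AESC×1, AESc×1, AEsC×1, AEsc×1, AeSC×1, AeSc×1, AesC×1, Aesc×1, aESC×1, aESc×1, aEsC×1, aEsc×1, aeSC×1, aeSc×1, aesC×1, aesc×1
AaEESsCc×AaEeSsCc grid (16·16=256): AAEESSCC=2 AAEESSCc=4 AAEESScc=2 AAEESsCC=4 AAEESsCc=8 AAEESscc=4 AAEEssCC=2 AAEEssCc=4 AAEEsscc=2 AAEeSSCC=2 AAEeSSCc=4 AAEeSScc=2 AAEeSsCC=4 AAEeSsCc=8 AAEeSscc=4 AAEessCC=2 AAEessCc=4 AAEesscc=2 AaEESSCC=4 AaEESSCc=8 AaEESScc=4 AaEESsCC=8 AaEESsCc=16 AaEESscc=8 AaEEssCC=4 AaEEssCc=8 AaEEsscc=4 AaEeSSCC=4 AaEeSSCc=8 AaEeSScc=4 AaEeSsCC=8 AaEeSsCc=16 AaEeSscc=8 AaEessCC=4 AaEessCc=8 AaEesscc=4 aaEESSCC=2 aaEESSCc=4 aaEESScc=2 aaEESsCC=4 aaEESsCc=8 aaEESscc=4 aaEEssCC=2 aaEEssCc=4 aaEEsscc=2 aaEeSSCC=2 aaEeSSCc=4 aaEeSScc=2 aaEeSsCC=4 aaEeSsCc=8 aaEeSscc=4 aaEessCC=2 aaEessCc=4 aaEesscc=2
AAEEssCC hits 2/256; gcd=2; 2÷2/256÷2 = 1/128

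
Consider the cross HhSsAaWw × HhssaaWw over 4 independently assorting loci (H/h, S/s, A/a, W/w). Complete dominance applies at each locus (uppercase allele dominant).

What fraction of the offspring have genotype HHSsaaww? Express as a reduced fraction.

HhSsAaWw gametes: HSAW×1, HSAw×1, HSaW×1, HSaw×1, HsAW×1, HsAw×1, HsaW×1, Hsaw×1, hSAW×1, hSAw×1, hSaW×1, hSaw×1, hsAW×1, hsAw×1, hsaW×1, hsaw×1
HhssaaWw gametes: HsaW×4, Hsaw×4, hsaW×4, hsaw×4
HhSsAaWw×HhssaaWw grid (16·16=256): HHSsAaWW=4 HHSsAaWw=8 HHSsAaww=4 HHSsaaWW=4 HHSsaaWw=8 HHSsaaww=4 HHssAaWW=4 HHssAaWw=8 HHssAaww=4 HHssaaWW=4 HHssaaWw=8 HHssaaww=4 HhSsAaWW=8 HhSsAaWw=16 HhSsAaww=8 HhSsaaWW=8 HhSsaaWw=16 HhSsaaww=8 HhssAaWW=8 HhssAaWw=16 HhssAaww=8 HhssaaWW=8 HhssaaWw=16 Hhssaaww=8 hhSsAaWW=4 hhSsAaWw=8 hhSsAaww=4 hhSsaaWW=4 hhSsaaWw=8 hhSsaaww=4 hhssAaWW=4 hhssAaWw=8 hhssAaww=4 hhssaaWW=4 hhssaaWw=8 hhssaaww=4
HHSsaaww hits 4/256; gcd=4; 4÷4/256÷4 = 1/64

P(HHSsaaww) = 1/64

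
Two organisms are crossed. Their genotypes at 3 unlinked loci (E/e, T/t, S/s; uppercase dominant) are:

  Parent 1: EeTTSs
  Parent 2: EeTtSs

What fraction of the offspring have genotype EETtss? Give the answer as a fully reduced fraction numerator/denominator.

P(EETtss) = 1/32

EeTTSs gametes: ETS×2, ETs×2, eTS×2, eTs×2
EeTtSs gametes: ETS×1, ETs×1, EtS×1, Ets×1, eTS×1, eTs×1, etS×1, ets×1
EeTTSs×EeTtSs grid (8·8=64): EETTSS=2 EETTSs=4 EETTss=2 EETtSS=2 EETtSs=4 EETtss=2 EeTTSS=4 EeTTSs=8 EeTTss=4 EeTtSS=4 EeTtSs=8 EeTtss=4 eeTTSS=2 eeTTSs=4 eeTTss=2 eeTtSS=2 eeTtSs=4 eeTtss=2
EETtss hits 2/64; gcd=2; 2÷2/64÷2 = 1/32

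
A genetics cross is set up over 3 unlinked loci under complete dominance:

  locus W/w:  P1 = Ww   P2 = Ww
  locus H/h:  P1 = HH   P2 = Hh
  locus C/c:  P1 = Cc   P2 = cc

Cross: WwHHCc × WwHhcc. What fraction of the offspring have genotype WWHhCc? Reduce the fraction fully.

P(WWHhCc) = 1/16

WwHHCc gametes: WHC×2, WHc×2, wHC×2, wHc×2
WwHhcc gametes: WHc×2, Whc×2, wHc×2, whc×2
WwHHCc×WwHhcc grid (8·8=64): WWHHCc=4 WWHHcc=4 WWHhCc=4 WWHhcc=4 WwHHCc=8 WwHHcc=8 WwHhCc=8 WwHhcc=8 wwHHCc=4 wwHHcc=4 wwHhCc=4 wwHhcc=4
WWHhCc hits 4/64; gcd=4; 4÷4/64÷4 = 1/16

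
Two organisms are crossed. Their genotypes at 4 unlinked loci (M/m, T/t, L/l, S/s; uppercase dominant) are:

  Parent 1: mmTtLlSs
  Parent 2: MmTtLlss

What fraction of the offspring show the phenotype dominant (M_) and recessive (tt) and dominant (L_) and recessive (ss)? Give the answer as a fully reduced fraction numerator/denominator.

P(M_ tt L_ ss) = 3/64

mmTtLlSs gametes: mTLS×2, mTLs×2, mTlS×2, mTls×2, mtLS×2, mtLs×2, mtlS×2, mtls×2
MmTtLlss gametes: MTLs×2, MTls×2, MtLs×2, Mtls×2, mTLs×2, mTls×2, mtLs×2, mtls×2
mmTtLlSs×MmTtLlss grid (16·16=256): MmTTLLSs=4 MmTTLLss=4 MmTTLlSs=8 MmTTLlss=8 MmTTllSs=4 MmTTllss=4 MmTtLLSs=8 MmTtLLss=8 MmTtLlSs=16 MmTtLlss=16 MmTtllSs=8 MmTtllss=8 MmttLLSs=4 MmttLLss=4 MmttLlSs=8 MmttLlss=8 MmttllSs=4 Mmttllss=4 mmTTLLSs=4 mmTTLLss=4 mmTTLlSs=8 mmTTLlss=8 mmTTllSs=4 mmTTllss=4 mmTtLLSs=8 mmTtLLss=8 mmTtLlSs=16 mmTtLlss=16 mmTtllSs=8 mmTtllss=8 mmttLLSs=4 mmttLLss=4 mmttLlSs=8 mmttLlss=8 mmttllSs=4 mmttllss=4
M_ tt L_ ss hits 12/256; gcd=4; 12÷4/256÷4 = 3/64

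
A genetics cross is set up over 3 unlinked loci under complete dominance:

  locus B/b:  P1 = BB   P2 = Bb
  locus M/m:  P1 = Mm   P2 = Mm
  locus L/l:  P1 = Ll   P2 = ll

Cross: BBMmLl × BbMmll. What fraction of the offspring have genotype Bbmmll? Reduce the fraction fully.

P(Bbmmll) = 1/16

BBMmLl gametes: BML×2, BMl×2, BmL×2, Bml×2
BbMmll gametes: BMl×2, Bml×2, bMl×2, bml×2
BBMmLl×BbMmll grid (8·8=64): BBMMLl=4 BBMMll=4 BBMmLl=8 BBMmll=8 BBmmLl=4 BBmmll=4 BbMMLl=4 BbMMll=4 BbMmLl=8 BbMmll=8 BbmmLl=4 Bbmmll=4
Bbmmll hits 4/64; gcd=4; 4÷4/64÷4 = 1/16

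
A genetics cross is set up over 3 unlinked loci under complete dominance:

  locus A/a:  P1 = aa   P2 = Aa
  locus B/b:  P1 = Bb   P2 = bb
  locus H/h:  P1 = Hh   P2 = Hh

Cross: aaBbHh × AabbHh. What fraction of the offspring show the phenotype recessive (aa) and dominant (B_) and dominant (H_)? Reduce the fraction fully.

P(aa B_ H_) = 3/16

aaBbHh gametes: aBH×2, aBh×2, abH×2, abh×2
AabbHh gametes: AbH×2, Abh×2, abH×2, abh×2
aaBbHh×AabbHh grid (8·8=64): AaBbHH=4 AaBbHh=8 AaBbhh=4 AabbHH=4 AabbHh=8 Aabbhh=4 aaBbHH=4 aaBbHh=8 aaBbhh=4 aabbHH=4 aabbHh=8 aabbhh=4
aa B_ H_ hits 12/64; gcd=4; 12÷4/64÷4 = 3/16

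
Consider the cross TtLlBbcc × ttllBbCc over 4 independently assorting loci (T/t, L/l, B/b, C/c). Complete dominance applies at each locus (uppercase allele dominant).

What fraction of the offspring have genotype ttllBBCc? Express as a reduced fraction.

TtLlBbcc gametes: TLBc×2, TLbc×2, TlBc×2, Tlbc×2, tLBc×2, tLbc×2, tlBc×2, tlbc×2
ttllBbCc gametes: tlBC×4, tlBc×4, tlbC×4, tlbc×4
TtLlBbcc×ttllBbCc grid (16·16=256): TtLlBBCc=8 TtLlBBcc=8 TtLlBbCc=16 TtLlBbcc=16 TtLlbbCc=8 TtLlbbcc=8 TtllBBCc=8 TtllBBcc=8 TtllBbCc=16 TtllBbcc=16 TtllbbCc=8 Ttllbbcc=8 ttLlBBCc=8 ttLlBBcc=8 ttLlBbCc=16 ttLlBbcc=16 ttLlbbCc=8 ttLlbbcc=8 ttllBBCc=8 ttllBBcc=8 ttllBbCc=16 ttllBbcc=16 ttllbbCc=8 ttllbbcc=8
ttllBBCc hits 8/256; gcd=8; 8÷8/256÷8 = 1/32

P(ttllBBCc) = 1/32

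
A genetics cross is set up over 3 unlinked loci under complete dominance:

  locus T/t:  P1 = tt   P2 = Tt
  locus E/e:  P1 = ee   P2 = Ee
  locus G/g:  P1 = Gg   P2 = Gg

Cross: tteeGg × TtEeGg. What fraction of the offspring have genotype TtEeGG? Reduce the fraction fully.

tteeGg gametes: teG×4, teg×4
TtEeGg gametes: TEG×1, TEg×1, TeG×1, Teg×1, tEG×1, tEg×1, teG×1, teg×1
tteeGg×TtEeGg grid (8·8=64): TtEeGG=4 TtEeGg=8 TtEegg=4 TteeGG=4 TteeGg=8 Tteegg=4 ttEeGG=4 ttEeGg=8 ttEegg=4 tteeGG=4 tteeGg=8 tteegg=4
TtEeGG hits 4/64; gcd=4; 4÷4/64÷4 = 1/16

P(TtEeGG) = 1/16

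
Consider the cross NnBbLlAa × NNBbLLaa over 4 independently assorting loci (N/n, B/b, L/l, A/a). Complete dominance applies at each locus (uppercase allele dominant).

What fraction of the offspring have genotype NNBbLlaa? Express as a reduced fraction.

P(NNBbLlaa) = 1/16

NnBbLlAa gametes: NBLA×1, NBLa×1, NBlA×1, NBla×1, NbLA×1, NbLa×1, NblA×1, Nbla×1, nBLA×1, nBLa×1, nBlA×1, nBla×1, nbLA×1, nbLa×1, nblA×1, nbla×1
NNBbLLaa gametes: NBLa×8, NbLa×8
NnBbLlAa×NNBbLLaa grid (16·16=256): NNBBLLAa=8 NNBBLLaa=8 NNBBLlAa=8 NNBBLlaa=8 NNBbLLAa=16 NNBbLLaa=16 NNBbLlAa=16 NNBbLlaa=16 NNbbLLAa=8 NNbbLLaa=8 NNbbLlAa=8 NNbbLlaa=8 NnBBLLAa=8 NnBBLLaa=8 NnBBLlAa=8 NnBBLlaa=8 NnBbLLAa=16 NnBbLLaa=16 NnBbLlAa=16 NnBbLlaa=16 NnbbLLAa=8 NnbbLLaa=8 NnbbLlAa=8 NnbbLlaa=8
NNBbLlaa hits 16/256; gcd=16; 16÷16/256÷16 = 1/16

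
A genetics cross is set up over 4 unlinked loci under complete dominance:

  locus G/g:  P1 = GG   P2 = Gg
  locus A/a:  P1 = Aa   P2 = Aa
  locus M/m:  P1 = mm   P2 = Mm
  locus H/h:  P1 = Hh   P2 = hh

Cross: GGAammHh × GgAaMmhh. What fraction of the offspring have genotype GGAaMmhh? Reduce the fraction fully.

GGAammHh gametes: GAmH×4, GAmh×4, GamH×4, Gamh×4
GgAaMmhh gametes: GAMh×2, GAmh×2, GaMh×2, Gamh×2, gAMh×2, gAmh×2, gaMh×2, gamh×2
GGAammHh×GgAaMmhh grid (16·16=256): GGAAMmHh=8 GGAAMmhh=8 GGAAmmHh=8 GGAAmmhh=8 GGAaMmHh=16 GGAaMmhh=16 GGAammHh=16 GGAammhh=16 GGaaMmHh=8 GGaaMmhh=8 GGaammHh=8 GGaammhh=8 GgAAMmHh=8 GgAAMmhh=8 GgAAmmHh=8 GgAAmmhh=8 GgAaMmHh=16 GgAaMmhh=16 GgAammHh=16 GgAammhh=16 GgaaMmHh=8 GgaaMmhh=8 GgaammHh=8 Ggaammhh=8
GGAaMmhh hits 16/256; gcd=16; 16÷16/256÷16 = 1/16

P(GGAaMmhh) = 1/16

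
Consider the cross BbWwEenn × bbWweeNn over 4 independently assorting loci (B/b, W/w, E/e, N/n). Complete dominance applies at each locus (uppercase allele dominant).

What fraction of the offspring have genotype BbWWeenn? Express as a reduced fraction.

P(BbWWeenn) = 1/32

BbWwEenn gametes: BWEn×2, BWen×2, BwEn×2, Bwen×2, bWEn×2, bWen×2, bwEn×2, bwen×2
bbWweeNn gametes: bWeN×4, bWen×4, bweN×4, bwen×4
BbWwEenn×bbWweeNn grid (16·16=256): BbWWEeNn=8 BbWWEenn=8 BbWWeeNn=8 BbWWeenn=8 BbWwEeNn=16 BbWwEenn=16 BbWweeNn=16 BbWweenn=16 BbwwEeNn=8 BbwwEenn=8 BbwweeNn=8 Bbwweenn=8 bbWWEeNn=8 bbWWEenn=8 bbWWeeNn=8 bbWWeenn=8 bbWwEeNn=16 bbWwEenn=16 bbWweeNn=16 bbWweenn=16 bbwwEeNn=8 bbwwEenn=8 bbwweeNn=8 bbwweenn=8
BbWWeenn hits 8/256; gcd=8; 8÷8/256÷8 = 1/32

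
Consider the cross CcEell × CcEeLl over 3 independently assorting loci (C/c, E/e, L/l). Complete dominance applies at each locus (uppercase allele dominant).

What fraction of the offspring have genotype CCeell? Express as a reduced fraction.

P(CCeell) = 1/32

CcEell gametes: CEl×2, Cel×2, cEl×2, cel×2
CcEeLl gametes: CEL×1, CEl×1, CeL×1, Cel×1, cEL×1, cEl×1, ceL×1, cel×1
CcEell×CcEeLl grid (8·8=64): CCEELl=2 CCEEll=2 CCEeLl=4 CCEell=4 CCeeLl=2 CCeell=2 CcEELl=4 CcEEll=4 CcEeLl=8 CcEell=8 CceeLl=4 Cceell=4 ccEELl=2 ccEEll=2 ccEeLl=4 ccEell=4 cceeLl=2 cceell=2
CCeell hits 2/64; gcd=2; 2÷2/64÷2 = 1/32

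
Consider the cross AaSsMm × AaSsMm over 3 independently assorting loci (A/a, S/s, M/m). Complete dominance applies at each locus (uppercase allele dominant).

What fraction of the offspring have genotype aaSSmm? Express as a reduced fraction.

AaSsMm gametes: ASM×1, ASm×1, AsM×1, Asm×1, aSM×1, aSm×1, asM×1, asm×1
AaSsMm gametes: ASM×1, ASm×1, AsM×1, Asm×1, aSM×1, aSm×1, asM×1, asm×1
AaSsMm×AaSsMm grid (8·8=64): AASSMM=1 AASSMm=2 AASSmm=1 AASsMM=2 AASsMm=4 AASsmm=2 AAssMM=1 AAssMm=2 AAssmm=1 AaSSMM=2 AaSSMm=4 AaSSmm=2 AaSsMM=4 AaSsMm=8 AaSsmm=4 AassMM=2 AassMm=4 Aassmm=2 aaSSMM=1 aaSSMm=2 aaSSmm=1 aaSsMM=2 aaSsMm=4 aaSsmm=2 aassMM=1 aassMm=2 aassmm=1
aaSSmm hits 1/64; gcd=1; 1÷1/64÷1 = 1/64

P(aaSSmm) = 1/64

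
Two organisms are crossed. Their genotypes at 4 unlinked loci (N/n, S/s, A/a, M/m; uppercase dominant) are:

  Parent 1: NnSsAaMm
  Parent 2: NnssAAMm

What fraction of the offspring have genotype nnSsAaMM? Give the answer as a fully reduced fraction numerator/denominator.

P(nnSsAaMM) = 1/64

NnSsAaMm gametes: NSAM×1, NSAm×1, NSaM×1, NSam×1, NsAM×1, NsAm×1, NsaM×1, Nsam×1, nSAM×1, nSAm×1, nSaM×1, nSam×1, nsAM×1, nsAm×1, nsaM×1, nsam×1
NnssAAMm gametes: NsAM×4, NsAm×4, nsAM×4, nsAm×4
NnSsAaMm×NnssAAMm grid (16·16=256): NNSsAAMM=4 NNSsAAMm=8 NNSsAAmm=4 NNSsAaMM=4 NNSsAaMm=8 NNSsAamm=4 NNssAAMM=4 NNssAAMm=8 NNssAAmm=4 NNssAaMM=4 NNssAaMm=8 NNssAamm=4 NnSsAAMM=8 NnSsAAMm=16 NnSsAAmm=8 NnSsAaMM=8 NnSsAaMm=16 NnSsAamm=8 NnssAAMM=8 NnssAAMm=16 NnssAAmm=8 NnssAaMM=8 NnssAaMm=16 NnssAamm=8 nnSsAAMM=4 nnSsAAMm=8 nnSsAAmm=4 nnSsAaMM=4 nnSsAaMm=8 nnSsAamm=4 nnssAAMM=4 nnssAAMm=8 nnssAAmm=4 nnssAaMM=4 nnssAaMm=8 nnssAamm=4
nnSsAaMM hits 4/256; gcd=4; 4÷4/256÷4 = 1/64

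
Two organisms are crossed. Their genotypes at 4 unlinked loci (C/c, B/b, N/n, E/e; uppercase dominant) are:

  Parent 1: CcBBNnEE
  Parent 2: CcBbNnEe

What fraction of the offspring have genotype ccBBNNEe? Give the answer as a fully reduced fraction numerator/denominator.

CcBBNnEE gametes: CBNE×4, CBnE×4, cBNE×4, cBnE×4
CcBbNnEe gametes: CBNE×1, CBNe×1, CBnE×1, CBne×1, CbNE×1, CbNe×1, CbnE×1, Cbne×1, cBNE×1, cBNe×1, cBnE×1, cBne×1, cbNE×1, cbNe×1, cbnE×1, cbne×1
CcBBNnEE×CcBbNnEe grid (16·16=256): CCBBNNEE=4 CCBBNNEe=4 CCBBNnEE=8 CCBBNnEe=8 CCBBnnEE=4 CCBBnnEe=4 CCBbNNEE=4 CCBbNNEe=4 CCBbNnEE=8 CCBbNnEe=8 CCBbnnEE=4 CCBbnnEe=4 CcBBNNEE=8 CcBBNNEe=8 CcBBNnEE=16 CcBBNnEe=16 CcBBnnEE=8 CcBBnnEe=8 CcBbNNEE=8 CcBbNNEe=8 CcBbNnEE=16 CcBbNnEe=16 CcBbnnEE=8 CcBbnnEe=8 ccBBNNEE=4 ccBBNNEe=4 ccBBNnEE=8 ccBBNnEe=8 ccBBnnEE=4 ccBBnnEe=4 ccBbNNEE=4 ccBbNNEe=4 ccBbNnEE=8 ccBbNnEe=8 ccBbnnEE=4 ccBbnnEe=4
ccBBNNEe hits 4/256; gcd=4; 4÷4/256÷4 = 1/64

P(ccBBNNEe) = 1/64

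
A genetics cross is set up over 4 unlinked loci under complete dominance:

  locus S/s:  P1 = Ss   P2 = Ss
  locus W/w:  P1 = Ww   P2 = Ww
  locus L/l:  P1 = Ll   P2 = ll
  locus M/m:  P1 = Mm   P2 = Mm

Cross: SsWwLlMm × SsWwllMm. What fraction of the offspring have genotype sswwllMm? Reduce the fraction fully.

SsWwLlMm gametes: SWLM×1, SWLm×1, SWlM×1, SWlm×1, SwLM×1, SwLm×1, SwlM×1, Swlm×1, sWLM×1, sWLm×1, sWlM×1, sWlm×1, swLM×1, swLm×1, swlM×1, swlm×1
SsWwllMm gametes: SWlM×2, SWlm×2, SwlM×2, Swlm×2, sWlM×2, sWlm×2, swlM×2, swlm×2
SsWwLlMm×SsWwllMm grid (16·16=256): SSWWLlMM=2 SSWWLlMm=4 SSWWLlmm=2 SSWWllMM=2 SSWWllMm=4 SSWWllmm=2 SSWwLlMM=4 SSWwLlMm=8 SSWwLlmm=4 SSWwllMM=4 SSWwllMm=8 SSWwllmm=4 SSwwLlMM=2 SSwwLlMm=4 SSwwLlmm=2 SSwwllMM=2 SSwwllMm=4 SSwwllmm=2 SsWWLlMM=4 SsWWLlMm=8 SsWWLlmm=4 SsWWllMM=4 SsWWllMm=8 SsWWllmm=4 SsWwLlMM=8 SsWwLlMm=16 SsWwLlmm=8 SsWwllMM=8 SsWwllMm=16 SsWwllmm=8 SswwLlMM=4 SswwLlMm=8 SswwLlmm=4 SswwllMM=4 SswwllMm=8 Sswwllmm=4 ssWWLlMM=2 ssWWLlMm=4 ssWWLlmm=2 ssWWllMM=2 ssWWllMm=4 ssWWllmm=2 ssWwLlMM=4 ssWwLlMm=8 ssWwLlmm=4 ssWwllMM=4 ssWwllMm=8 ssWwllmm=4 sswwLlMM=2 sswwLlMm=4 sswwLlmm=2 sswwllMM=2 sswwllMm=4 sswwllmm=2
sswwllMm hits 4/256; gcd=4; 4÷4/256÷4 = 1/64

P(sswwllMm) = 1/64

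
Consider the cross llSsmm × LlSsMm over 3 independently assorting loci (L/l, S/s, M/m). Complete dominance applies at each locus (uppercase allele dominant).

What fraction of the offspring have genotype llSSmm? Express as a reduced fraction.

llSsmm gametes: lSm×4, lsm×4
LlSsMm gametes: LSM×1, LSm×1, LsM×1, Lsm×1, lSM×1, lSm×1, lsM×1, lsm×1
llSsmm×LlSsMm grid (8·8=64): LlSSMm=4 LlSSmm=4 LlSsMm=8 LlSsmm=8 LlssMm=4 Llssmm=4 llSSMm=4 llSSmm=4 llSsMm=8 llSsmm=8 llssMm=4 llssmm=4
llSSmm hits 4/64; gcd=4; 4÷4/64÷4 = 1/16

P(llSSmm) = 1/16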